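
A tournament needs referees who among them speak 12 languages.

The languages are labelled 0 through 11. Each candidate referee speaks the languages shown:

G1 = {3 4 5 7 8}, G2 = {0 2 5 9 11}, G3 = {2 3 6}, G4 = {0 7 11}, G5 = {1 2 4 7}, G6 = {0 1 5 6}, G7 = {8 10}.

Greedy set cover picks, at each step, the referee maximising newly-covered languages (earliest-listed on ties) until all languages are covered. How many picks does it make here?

4

Greedy: pick G1 (covers 5 new) → pick G2 (covers 4 new) → pick G6 (covers 2 new) → pick G7 (covers 1 new). Total picks: 4.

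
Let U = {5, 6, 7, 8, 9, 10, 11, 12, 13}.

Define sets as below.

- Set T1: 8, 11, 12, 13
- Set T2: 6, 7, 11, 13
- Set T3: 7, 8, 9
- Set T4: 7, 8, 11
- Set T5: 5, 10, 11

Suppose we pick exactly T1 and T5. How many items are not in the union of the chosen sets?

Union of T1, T5 = {5, 8, 10, 11, 12, 13}.
Not covered: 6, 7, 9 — 3 items.

3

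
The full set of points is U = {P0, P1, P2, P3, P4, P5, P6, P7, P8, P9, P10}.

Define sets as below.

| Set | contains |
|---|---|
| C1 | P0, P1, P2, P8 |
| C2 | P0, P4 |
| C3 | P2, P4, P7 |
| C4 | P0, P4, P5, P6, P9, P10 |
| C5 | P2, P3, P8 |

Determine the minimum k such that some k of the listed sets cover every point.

C1, C3, C4, and C5 cover everything between them: the union {P0, P1, P2, P3, P4, P5, P6, P7, P8, P9, P10} is all of U.
No 3 of the 5 sets cover everything (all 10 combinations miss at least one point), so 4 is optimal.

4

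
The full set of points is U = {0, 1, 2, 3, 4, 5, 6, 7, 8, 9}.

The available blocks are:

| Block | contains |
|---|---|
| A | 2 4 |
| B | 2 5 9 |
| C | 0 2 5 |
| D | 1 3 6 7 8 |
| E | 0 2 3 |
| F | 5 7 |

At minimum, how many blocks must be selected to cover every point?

A and B and C and D together: A ∪ B ∪ C ∪ D = {0, 1, 2, 3, 4, 5, 6, 7, 8, 9} — every point is covered.
No 3 of the 6 blocks cover everything (all 20 combinations miss at least one point), so 4 is optimal.

4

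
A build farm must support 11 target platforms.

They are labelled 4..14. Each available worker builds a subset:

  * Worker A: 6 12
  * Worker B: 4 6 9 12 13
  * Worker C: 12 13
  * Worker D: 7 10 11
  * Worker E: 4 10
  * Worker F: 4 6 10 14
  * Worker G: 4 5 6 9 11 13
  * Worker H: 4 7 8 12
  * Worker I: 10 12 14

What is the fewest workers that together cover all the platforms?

G and H and I together: G ∪ H ∪ I = {4, 5, 6, 7, 8, 9, 10, 11, 12, 13, 14} — every platform is covered.
Only G contains 5, so G is forced; the remaining 5 platforms need at least 2 more workers (each remaining worker adds at most 3) — so at least 3 workers are needed, and 3 is optimal.

3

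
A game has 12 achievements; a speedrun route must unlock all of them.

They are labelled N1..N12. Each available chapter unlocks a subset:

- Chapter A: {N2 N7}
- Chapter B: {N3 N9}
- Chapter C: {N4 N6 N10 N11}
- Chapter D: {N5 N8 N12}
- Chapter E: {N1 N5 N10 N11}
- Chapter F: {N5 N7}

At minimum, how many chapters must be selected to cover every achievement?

A and B and C and D and E together: A ∪ B ∪ C ∪ D ∪ E = {N1, N2, N3, N4, N5, N6, N7, N8, N9, N10, N11, N12} — every achievement is covered.
Only E contains N1, so E is forced; the remaining 8 achievements need at least 4 more chapters (each remaining chapter adds at most 2) — so at least 5 chapters are needed, and 5 is optimal.

5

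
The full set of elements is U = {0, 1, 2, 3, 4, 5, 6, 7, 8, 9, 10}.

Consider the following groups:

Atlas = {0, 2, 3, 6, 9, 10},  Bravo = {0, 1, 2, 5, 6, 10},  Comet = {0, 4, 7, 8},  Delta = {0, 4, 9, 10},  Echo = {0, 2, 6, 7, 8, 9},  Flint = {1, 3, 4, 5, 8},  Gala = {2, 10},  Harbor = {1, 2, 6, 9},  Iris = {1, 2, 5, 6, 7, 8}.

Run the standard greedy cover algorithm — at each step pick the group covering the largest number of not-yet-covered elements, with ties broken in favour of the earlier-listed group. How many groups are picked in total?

3

Greedy: pick Atlas (covers 6 new) → pick Flint (covers 4 new) → pick Comet (covers 1 new). Total picks: 3.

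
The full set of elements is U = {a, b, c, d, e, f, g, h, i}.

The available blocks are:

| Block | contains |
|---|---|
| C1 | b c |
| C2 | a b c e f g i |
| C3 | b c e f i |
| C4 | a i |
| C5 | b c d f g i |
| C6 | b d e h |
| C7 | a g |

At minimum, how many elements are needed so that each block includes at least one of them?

Take T = {a, b}. Each listed block contains at least one of these, so T is a hitting set of size 2.
The blocks C6, C7 are pairwise disjoint, so any hitting set needs a separate element for each — at least 2. Hence 2 is optimal.

2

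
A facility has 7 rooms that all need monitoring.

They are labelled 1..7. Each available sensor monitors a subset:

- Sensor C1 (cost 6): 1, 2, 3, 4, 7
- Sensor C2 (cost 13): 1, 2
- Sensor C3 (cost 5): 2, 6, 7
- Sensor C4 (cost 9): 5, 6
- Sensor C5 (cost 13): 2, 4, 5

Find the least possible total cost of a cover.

C1, C4 together cover every room (C1 ∪ C4 = {1, 2, 3, 4, 5, 6, 7}); total cost 6 + 9 = 15.
No covering selection has total cost below 15.

15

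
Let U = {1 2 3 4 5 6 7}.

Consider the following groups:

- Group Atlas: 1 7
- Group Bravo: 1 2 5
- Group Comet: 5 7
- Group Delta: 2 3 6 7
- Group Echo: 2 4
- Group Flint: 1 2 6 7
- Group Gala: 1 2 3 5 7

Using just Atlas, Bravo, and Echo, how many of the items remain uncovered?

2

Union of Atlas, Bravo, Echo = {1, 2, 4, 5, 7}.
Not covered: 3, 6 — 2 items.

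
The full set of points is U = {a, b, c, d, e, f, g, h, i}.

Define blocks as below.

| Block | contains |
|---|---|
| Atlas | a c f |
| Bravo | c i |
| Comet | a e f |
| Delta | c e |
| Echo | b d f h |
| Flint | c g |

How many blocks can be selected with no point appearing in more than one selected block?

2

Bravo, Echo are pairwise disjoint (Bravo={c,i}; Echo={b,d,f,h}).
Every remaining block overlaps one of these, and no 3 of the listed blocks are pairwise disjoint, so 2 is the maximum.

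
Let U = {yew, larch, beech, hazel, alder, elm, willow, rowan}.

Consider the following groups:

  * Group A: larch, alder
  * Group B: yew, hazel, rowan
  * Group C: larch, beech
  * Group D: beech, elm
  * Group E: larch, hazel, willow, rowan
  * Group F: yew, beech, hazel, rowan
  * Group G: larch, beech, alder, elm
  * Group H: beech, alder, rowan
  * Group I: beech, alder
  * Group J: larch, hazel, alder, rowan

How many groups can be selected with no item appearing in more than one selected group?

3

A, B, D are pairwise disjoint (A={larch,alder}; B={yew,hazel,rowan}; D={beech,elm}).
Every remaining group overlaps one of these, and no 4 of the listed groups are pairwise disjoint, so 3 is the maximum.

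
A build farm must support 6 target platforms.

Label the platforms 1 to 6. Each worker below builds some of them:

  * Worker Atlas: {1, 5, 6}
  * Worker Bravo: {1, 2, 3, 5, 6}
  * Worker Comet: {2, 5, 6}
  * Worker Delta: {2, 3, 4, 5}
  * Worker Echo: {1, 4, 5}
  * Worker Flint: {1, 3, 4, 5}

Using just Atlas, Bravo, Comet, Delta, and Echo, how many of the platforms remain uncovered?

Union of Atlas, Bravo, Comet, Delta, Echo = {1, 2, 3, 4, 5, 6} — that's every platform, so 0 are uncovered.

0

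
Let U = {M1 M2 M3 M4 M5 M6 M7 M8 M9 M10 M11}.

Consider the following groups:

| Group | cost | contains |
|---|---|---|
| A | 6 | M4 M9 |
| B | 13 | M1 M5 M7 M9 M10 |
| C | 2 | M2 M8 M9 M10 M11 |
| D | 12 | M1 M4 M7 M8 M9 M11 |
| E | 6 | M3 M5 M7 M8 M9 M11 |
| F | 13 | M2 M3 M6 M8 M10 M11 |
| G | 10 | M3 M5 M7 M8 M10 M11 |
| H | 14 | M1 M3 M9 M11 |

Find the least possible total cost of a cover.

D, E, F together cover every point (D ∪ E ∪ F = {M1, M2, M3, M4, M5, M6, M7, M8, M9, M10, M11}); total cost 12 + 6 + 13 = 31.
The greedy pick C, E, A, D, F costs 39; no covering selection beats 31.

31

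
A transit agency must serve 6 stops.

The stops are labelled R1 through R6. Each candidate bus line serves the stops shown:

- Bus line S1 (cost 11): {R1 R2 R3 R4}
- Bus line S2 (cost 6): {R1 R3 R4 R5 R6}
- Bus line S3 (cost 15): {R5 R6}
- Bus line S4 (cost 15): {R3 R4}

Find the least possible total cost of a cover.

S1, S2 together cover every stop (S1 ∪ S2 = {R1, R2, R3, R4, R5, R6}); total cost 11 + 6 = 17.
No covering selection has total cost below 17.

17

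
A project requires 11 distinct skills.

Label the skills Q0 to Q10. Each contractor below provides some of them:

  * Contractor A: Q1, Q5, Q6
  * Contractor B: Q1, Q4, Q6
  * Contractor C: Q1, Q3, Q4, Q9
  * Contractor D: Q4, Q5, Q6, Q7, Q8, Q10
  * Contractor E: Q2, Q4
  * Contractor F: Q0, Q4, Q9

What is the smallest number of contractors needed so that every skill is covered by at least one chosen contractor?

4

C and D and E and F together: C ∪ D ∪ E ∪ F = {Q0, Q1, Q2, Q3, Q4, Q5, Q6, Q7, Q8, Q9, Q10} — every skill is covered.
No 3 of the 6 contractors cover everything (all 20 combinations miss at least one skill), so 4 is optimal.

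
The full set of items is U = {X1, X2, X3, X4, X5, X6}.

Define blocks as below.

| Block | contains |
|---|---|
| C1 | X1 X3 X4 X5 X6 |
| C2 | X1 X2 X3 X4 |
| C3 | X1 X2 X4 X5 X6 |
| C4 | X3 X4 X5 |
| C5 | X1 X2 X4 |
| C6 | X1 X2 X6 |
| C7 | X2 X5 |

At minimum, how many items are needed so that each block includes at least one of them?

2

Take H = {X2, X3}. Each listed block contains at least one of these, so H is a hitting set of size 2.
The blocks C4, C6 are pairwise disjoint, so any hitting set needs a separate item for each — at least 2. Hence 2 is optimal.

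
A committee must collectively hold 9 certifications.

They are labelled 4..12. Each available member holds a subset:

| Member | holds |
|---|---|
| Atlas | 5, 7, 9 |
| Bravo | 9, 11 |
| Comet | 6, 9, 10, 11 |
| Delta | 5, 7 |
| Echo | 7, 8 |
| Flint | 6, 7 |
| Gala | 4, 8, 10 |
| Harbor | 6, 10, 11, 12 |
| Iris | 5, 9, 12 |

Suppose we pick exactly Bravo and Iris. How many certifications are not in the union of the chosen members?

Union of Bravo, Iris = {5, 9, 11, 12}.
Not covered: 4, 6, 7, 8, 10 — 5 certifications.

5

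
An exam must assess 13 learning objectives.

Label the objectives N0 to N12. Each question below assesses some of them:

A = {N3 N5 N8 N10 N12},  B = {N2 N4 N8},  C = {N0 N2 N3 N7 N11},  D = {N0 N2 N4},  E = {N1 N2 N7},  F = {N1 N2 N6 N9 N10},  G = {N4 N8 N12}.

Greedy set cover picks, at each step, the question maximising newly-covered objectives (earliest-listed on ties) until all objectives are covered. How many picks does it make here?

4

Greedy: pick A (covers 5 new) → pick C (covers 4 new) → pick F (covers 3 new) → pick B (covers 1 new). Total picks: 4.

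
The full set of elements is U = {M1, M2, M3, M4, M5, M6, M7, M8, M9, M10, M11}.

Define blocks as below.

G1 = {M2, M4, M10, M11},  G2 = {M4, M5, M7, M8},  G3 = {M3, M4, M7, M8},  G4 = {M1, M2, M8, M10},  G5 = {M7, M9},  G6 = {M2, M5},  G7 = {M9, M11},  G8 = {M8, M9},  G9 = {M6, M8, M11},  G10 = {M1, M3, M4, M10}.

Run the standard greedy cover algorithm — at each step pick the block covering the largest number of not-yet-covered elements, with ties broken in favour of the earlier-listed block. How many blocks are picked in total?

5

Greedy: pick G1 (covers 4 new) → pick G2 (covers 3 new) → pick G10 (covers 2 new) → pick G5 (covers 1 new) → pick G9 (covers 1 new). Total picks: 5.
(The true minimum cover uses only 4 blocks, so greedy is not optimal here.)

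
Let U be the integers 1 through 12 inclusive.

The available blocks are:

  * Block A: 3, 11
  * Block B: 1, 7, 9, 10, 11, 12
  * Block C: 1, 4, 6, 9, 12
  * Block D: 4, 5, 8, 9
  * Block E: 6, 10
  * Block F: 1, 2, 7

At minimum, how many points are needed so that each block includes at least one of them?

The 4 points {1, 3, 5, 10} hit every block.
The blocks A, D, E, F are pairwise disjoint, so any hitting set needs a separate point for each — at least 4. Hence 4 is optimal.

4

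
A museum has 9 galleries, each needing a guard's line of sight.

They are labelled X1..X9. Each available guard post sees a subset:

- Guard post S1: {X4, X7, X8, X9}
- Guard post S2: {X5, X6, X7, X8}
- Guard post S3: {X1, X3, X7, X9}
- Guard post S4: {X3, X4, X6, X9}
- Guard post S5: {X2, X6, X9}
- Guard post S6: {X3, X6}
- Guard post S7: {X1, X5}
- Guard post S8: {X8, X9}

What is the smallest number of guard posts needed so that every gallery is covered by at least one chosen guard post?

4

S1 and S5 and S6 and S7 together: S1 ∪ S5 ∪ S6 ∪ S7 = {X1, X2, X3, X4, X5, X6, X7, X8, X9} — every gallery is covered.
No 3 of the 8 guard posts cover everything (all 56 combinations miss at least one gallery), so 4 is optimal.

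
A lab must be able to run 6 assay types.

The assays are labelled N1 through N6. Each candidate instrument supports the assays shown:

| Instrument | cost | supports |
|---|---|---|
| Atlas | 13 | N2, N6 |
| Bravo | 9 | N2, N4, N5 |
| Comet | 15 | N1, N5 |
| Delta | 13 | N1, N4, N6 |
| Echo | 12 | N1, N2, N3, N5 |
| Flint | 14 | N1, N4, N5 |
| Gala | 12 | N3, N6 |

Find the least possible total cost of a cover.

25

Delta, Echo together cover every assay (Delta ∪ Echo = {N1, N2, N3, N4, N5, N6}); total cost 13 + 12 = 25.
The greedy pick Bravo, Echo, Gala costs 33; no covering selection beats 25.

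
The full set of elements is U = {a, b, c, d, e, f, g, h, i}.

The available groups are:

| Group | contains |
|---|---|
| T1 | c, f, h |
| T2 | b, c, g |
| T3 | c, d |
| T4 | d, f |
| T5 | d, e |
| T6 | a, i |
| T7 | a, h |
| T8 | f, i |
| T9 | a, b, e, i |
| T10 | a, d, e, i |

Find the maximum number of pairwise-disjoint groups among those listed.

T2, T5, T7, T8 are pairwise disjoint (T2={b,c,g}; T5={d,e}; T7={a,h}; T8={f,i}).
Every remaining group overlaps one of these, and no 5 of the listed groups are pairwise disjoint, so 4 is the maximum.

4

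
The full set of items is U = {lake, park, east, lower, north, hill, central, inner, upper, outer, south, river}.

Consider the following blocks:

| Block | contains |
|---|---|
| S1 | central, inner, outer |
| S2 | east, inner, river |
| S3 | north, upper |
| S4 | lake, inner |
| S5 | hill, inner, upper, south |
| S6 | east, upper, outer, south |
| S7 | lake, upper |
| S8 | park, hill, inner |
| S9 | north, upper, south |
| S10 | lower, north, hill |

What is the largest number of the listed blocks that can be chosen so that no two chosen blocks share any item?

S4, S6, S10 are pairwise disjoint (S4={lake,inner}; S6={east,upper,outer,south}; S10={lower,north,hill}).
Every remaining block overlaps one of these, and no 4 of the listed blocks are pairwise disjoint, so 3 is the maximum.

3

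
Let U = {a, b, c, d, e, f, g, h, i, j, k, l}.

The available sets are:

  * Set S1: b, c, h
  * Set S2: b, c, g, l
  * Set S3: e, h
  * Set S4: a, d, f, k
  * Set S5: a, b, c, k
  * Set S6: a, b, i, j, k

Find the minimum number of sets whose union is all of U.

S2, S3, S4, and S6 cover everything between them: the union {a, b, c, d, e, f, g, h, i, j, k, l} is all of U.
Only S6 contains i, so S6 is forced; the remaining 7 points need at least 3 more sets (each remaining set adds at most 3) — so at least 4 sets are needed, and 4 is optimal.

4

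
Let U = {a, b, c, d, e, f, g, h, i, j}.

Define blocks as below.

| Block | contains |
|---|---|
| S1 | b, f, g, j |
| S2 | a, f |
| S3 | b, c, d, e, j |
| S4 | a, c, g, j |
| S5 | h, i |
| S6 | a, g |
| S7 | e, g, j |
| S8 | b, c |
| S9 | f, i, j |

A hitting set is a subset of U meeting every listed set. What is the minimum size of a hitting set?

Take T = {a, b, e, i}. Each listed block contains at least one of these, so T is a hitting set of size 4.
The blocks S2, S5, S7, S8 are pairwise disjoint, so any hitting set needs a separate point for each — at least 4. Hence 4 is optimal.

4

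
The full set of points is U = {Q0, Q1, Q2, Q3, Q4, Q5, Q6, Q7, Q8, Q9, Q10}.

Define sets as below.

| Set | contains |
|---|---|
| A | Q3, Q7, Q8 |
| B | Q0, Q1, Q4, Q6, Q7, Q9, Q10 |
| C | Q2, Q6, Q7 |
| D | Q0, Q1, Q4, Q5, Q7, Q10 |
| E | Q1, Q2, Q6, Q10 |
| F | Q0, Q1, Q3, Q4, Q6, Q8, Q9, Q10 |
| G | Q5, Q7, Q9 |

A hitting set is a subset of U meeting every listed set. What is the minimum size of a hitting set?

Take H = {Q1, Q7}. Each listed set contains at least one of these, so H is a hitting set of size 2.
The sets A, E are pairwise disjoint, so any hitting set needs a separate point for each — at least 2. Hence 2 is optimal.

2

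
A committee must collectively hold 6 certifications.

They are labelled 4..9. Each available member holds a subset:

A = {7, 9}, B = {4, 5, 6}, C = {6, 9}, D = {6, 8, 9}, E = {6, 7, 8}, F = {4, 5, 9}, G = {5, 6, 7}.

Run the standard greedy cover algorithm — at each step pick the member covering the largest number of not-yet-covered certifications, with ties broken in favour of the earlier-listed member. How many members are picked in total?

3

Greedy: pick B (covers 3 new) → pick A (covers 2 new) → pick D (covers 1 new). Total picks: 3.
(The true minimum cover uses only 2 members, so greedy is not optimal here.)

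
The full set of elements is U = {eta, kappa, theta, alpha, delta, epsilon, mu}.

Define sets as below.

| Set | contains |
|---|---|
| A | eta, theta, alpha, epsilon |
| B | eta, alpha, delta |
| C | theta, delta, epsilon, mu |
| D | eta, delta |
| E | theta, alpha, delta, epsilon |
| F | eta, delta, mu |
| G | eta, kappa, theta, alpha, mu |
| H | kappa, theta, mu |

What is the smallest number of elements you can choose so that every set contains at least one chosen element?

T = {theta, delta} meets every set (each contains at least one member of T), and |T| = 2.
The sets D, H are pairwise disjoint, so any hitting set needs a separate element for each — at least 2. Hence 2 is optimal.

2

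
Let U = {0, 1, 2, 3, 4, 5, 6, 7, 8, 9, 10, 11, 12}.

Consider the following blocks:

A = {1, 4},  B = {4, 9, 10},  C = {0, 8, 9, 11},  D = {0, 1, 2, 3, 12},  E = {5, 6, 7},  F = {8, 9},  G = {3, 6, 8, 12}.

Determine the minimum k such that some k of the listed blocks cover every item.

4

B, C, D, and E cover everything between them: the union {0, 1, 2, 3, 4, 5, 6, 7, 8, 9, 10, 11, 12} is all of U.
Only D contains 2, so D is forced; the remaining 8 items need at least 3 more blocks (each remaining block adds at most 3) — so at least 4 blocks are needed, and 4 is optimal.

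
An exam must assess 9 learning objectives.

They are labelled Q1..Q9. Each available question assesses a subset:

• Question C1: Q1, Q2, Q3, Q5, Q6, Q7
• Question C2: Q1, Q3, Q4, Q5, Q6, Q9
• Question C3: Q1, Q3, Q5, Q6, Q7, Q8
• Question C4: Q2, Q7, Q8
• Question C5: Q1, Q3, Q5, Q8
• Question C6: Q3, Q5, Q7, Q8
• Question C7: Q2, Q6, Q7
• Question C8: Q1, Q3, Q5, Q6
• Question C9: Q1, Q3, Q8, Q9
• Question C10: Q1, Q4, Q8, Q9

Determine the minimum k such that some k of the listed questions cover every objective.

2

Take {C2, C4}. Their union is {Q1, Q2, Q3, Q4, Q5, Q6, Q7, Q8, Q9}, which is all 9 objectives.
No single question has all 9 objectives (the largest, C1, has 6), so 2 is optimal.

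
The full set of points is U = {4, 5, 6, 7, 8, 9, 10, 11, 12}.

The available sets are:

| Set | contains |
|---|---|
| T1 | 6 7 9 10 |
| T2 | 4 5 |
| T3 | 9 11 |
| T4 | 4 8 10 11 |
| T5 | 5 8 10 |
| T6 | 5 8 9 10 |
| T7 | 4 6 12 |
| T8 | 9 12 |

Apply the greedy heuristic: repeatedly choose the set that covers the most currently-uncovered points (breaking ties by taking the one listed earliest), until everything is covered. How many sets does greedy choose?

Greedy: pick T1 (covers 4 new) → pick T4 (covers 3 new) → pick T2 (covers 1 new) → pick T7 (covers 1 new). Total picks: 4.

4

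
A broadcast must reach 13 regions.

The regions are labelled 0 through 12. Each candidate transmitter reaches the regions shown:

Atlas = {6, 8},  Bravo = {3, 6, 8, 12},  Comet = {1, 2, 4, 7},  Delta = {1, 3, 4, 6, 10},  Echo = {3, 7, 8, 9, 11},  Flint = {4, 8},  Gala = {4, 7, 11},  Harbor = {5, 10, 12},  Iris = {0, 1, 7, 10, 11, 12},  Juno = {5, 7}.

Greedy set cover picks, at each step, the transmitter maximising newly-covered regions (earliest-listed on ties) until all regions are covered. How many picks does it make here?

Greedy: pick Iris (covers 6 new) → pick Bravo (covers 3 new) → pick Comet (covers 2 new) → pick Echo (covers 1 new) → pick Harbor (covers 1 new). Total picks: 5.

5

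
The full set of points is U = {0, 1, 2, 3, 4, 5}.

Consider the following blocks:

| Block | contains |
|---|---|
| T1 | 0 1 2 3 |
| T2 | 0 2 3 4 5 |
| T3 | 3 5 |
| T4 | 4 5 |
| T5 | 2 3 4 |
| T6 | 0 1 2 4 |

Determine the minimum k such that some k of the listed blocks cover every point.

2

T1 and T4 together: T1 ∪ T4 = {0, 1, 2, 3, 4, 5} — every point is covered.
No single block has all 6 points (the largest, T2, has 5), so 2 is optimal.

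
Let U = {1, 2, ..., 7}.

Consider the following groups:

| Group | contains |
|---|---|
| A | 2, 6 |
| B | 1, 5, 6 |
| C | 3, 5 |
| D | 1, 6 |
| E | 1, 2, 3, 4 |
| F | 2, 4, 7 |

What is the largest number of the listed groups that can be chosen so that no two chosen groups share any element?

C, D, F are pairwise disjoint (C={3,5}; D={1,6}; F={2,4,7}).
Every remaining group overlaps one of these, and no 4 of the listed groups are pairwise disjoint, so 3 is the maximum.

3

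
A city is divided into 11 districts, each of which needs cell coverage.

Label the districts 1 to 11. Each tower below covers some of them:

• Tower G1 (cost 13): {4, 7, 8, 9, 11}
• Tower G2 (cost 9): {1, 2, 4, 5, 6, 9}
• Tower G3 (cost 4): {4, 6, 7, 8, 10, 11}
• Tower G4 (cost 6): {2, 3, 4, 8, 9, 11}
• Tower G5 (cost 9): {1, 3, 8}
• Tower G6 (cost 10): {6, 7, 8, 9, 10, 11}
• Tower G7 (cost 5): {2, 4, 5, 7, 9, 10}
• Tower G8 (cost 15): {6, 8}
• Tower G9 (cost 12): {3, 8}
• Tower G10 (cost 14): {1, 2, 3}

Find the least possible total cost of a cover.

18

G3, G5, G7 together cover every district (G3 ∪ G5 ∪ G7 = {1, 2, 3, 4, 5, 6, 7, 8, 9, 10, 11}); total cost 4 + 9 + 5 = 18.
No covering selection has total cost below 18.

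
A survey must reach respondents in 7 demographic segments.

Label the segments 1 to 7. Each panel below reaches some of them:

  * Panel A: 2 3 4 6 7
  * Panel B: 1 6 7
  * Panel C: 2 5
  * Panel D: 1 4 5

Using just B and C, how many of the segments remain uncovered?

Union of B, C = {1, 2, 5, 6, 7}.
Not covered: 3, 4 — 2 segments.

2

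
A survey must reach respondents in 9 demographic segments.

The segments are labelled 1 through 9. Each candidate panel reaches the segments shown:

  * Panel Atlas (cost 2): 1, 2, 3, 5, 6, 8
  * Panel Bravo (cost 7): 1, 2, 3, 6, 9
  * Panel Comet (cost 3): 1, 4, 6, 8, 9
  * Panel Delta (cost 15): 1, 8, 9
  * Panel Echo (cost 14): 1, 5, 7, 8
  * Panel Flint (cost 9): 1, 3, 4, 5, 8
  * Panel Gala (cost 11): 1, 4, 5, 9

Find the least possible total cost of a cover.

Atlas, Comet, Echo together cover every segment (Atlas ∪ Comet ∪ Echo = {1, 2, 3, 4, 5, 6, 7, 8, 9}); total cost 2 + 3 + 14 = 19.
No covering selection has total cost below 19.

19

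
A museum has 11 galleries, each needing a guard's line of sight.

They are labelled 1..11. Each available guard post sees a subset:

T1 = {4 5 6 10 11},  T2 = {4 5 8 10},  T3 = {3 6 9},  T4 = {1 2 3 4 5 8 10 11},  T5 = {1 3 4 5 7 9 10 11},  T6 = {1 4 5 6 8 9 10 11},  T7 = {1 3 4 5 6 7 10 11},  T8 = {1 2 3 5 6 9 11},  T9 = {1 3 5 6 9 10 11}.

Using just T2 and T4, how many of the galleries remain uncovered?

Union of T2, T4 = {1, 2, 3, 4, 5, 8, 10, 11}.
Not covered: 6, 7, 9 — 3 galleries.

3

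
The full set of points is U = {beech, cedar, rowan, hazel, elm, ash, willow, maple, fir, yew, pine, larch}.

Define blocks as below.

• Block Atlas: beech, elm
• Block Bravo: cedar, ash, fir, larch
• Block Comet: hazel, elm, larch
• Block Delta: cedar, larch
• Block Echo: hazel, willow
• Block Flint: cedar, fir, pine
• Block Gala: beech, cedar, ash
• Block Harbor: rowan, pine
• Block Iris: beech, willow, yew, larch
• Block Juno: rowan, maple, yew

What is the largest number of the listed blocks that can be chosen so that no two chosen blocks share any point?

Atlas, Echo, Flint, Juno are pairwise disjoint (Atlas={beech,elm}; Echo={hazel,willow}; Flint={cedar,fir,pine}; Juno={rowan,maple,yew}).
Every remaining block overlaps one of these, and no 5 of the listed blocks are pairwise disjoint, so 4 is the maximum.

4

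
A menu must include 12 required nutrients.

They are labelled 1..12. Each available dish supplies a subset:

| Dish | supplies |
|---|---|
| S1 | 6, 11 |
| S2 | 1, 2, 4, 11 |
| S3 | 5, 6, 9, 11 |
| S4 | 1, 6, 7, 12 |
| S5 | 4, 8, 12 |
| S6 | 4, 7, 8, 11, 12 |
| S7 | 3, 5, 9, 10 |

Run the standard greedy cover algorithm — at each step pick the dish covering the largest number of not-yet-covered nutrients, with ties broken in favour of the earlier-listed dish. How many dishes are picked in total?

4

Greedy: pick S6 (covers 5 new) → pick S7 (covers 4 new) → pick S2 (covers 2 new) → pick S1 (covers 1 new). Total picks: 4.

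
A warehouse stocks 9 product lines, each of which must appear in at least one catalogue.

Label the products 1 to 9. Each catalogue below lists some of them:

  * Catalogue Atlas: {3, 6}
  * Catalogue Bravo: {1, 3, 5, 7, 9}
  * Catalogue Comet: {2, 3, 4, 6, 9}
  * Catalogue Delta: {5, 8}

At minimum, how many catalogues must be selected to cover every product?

3

Take {Bravo, Comet, Delta}. Their union is {1, 2, 3, 4, 5, 6, 7, 8, 9}, which is all 9 products.
Only Bravo contains 1, so Bravo is forced; the remaining 4 products need at least 2 more catalogues (each remaining catalogue adds at most 3) — so at least 3 catalogues are needed, and 3 is optimal.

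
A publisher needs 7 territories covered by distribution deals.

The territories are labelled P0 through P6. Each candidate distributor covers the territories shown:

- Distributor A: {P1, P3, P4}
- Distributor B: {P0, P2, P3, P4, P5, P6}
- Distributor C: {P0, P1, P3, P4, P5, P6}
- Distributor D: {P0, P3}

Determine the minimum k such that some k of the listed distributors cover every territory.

2

B and C together: B ∪ C = {P0, P1, P2, P3, P4, P5, P6} — every territory is covered.
No single distributor has all 7 territories (the largest, B, has 6), so 2 is optimal.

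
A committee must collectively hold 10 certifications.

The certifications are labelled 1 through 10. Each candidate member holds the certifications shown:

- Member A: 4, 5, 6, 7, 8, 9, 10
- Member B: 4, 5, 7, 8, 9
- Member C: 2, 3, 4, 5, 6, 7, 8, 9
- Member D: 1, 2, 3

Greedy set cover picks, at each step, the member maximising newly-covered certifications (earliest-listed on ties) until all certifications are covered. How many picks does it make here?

3

Greedy: pick C (covers 8 new) → pick A (covers 1 new) → pick D (covers 1 new). Total picks: 3.
(The true minimum cover uses only 2 members, so greedy is not optimal here.)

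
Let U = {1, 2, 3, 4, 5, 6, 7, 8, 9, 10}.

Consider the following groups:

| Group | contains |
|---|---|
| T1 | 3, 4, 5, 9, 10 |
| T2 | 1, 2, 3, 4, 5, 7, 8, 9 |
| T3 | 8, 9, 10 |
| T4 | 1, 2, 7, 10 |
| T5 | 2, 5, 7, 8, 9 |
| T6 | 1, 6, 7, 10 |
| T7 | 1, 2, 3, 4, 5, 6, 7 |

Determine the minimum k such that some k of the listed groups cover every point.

Take {T2, T6}. Their union is {1, 2, 3, 4, 5, 6, 7, 8, 9, 10}, which is all 10 points.
No single group has all 10 points (the largest, T2, has 8), so 2 is optimal.

2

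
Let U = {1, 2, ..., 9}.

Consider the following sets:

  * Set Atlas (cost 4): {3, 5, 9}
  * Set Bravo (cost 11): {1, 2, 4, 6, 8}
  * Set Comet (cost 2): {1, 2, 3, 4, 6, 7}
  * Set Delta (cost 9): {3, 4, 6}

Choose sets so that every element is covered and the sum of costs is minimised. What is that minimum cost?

17

Atlas, Bravo, Comet together cover every element (Atlas ∪ Bravo ∪ Comet = {1, 2, 3, 4, 5, 6, 7, 8, 9}); total cost 4 + 11 + 2 = 17.
No covering selection has total cost below 17.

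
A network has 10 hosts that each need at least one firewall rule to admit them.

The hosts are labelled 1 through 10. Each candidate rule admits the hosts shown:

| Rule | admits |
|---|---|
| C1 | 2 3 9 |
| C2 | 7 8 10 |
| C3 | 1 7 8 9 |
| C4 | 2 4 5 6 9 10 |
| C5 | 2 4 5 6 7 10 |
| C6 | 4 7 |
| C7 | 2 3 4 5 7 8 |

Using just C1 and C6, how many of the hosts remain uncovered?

5

Union of C1, C6 = {2, 3, 4, 7, 9}.
Not covered: 1, 5, 6, 8, 10 — 5 hosts.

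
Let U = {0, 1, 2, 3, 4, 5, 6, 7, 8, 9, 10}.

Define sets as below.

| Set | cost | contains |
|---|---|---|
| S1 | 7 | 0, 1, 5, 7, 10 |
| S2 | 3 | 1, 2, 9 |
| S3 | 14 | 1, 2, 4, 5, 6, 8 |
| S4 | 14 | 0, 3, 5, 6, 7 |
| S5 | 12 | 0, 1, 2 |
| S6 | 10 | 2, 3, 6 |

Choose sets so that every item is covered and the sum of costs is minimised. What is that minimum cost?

34

S1, S2, S3, S6 together cover every item (S1 ∪ S2 ∪ S3 ∪ S6 = {0, 1, 2, 3, 4, 5, 6, 7, 8, 9, 10}); total cost 7 + 3 + 14 + 10 = 34.
No covering selection has total cost below 34.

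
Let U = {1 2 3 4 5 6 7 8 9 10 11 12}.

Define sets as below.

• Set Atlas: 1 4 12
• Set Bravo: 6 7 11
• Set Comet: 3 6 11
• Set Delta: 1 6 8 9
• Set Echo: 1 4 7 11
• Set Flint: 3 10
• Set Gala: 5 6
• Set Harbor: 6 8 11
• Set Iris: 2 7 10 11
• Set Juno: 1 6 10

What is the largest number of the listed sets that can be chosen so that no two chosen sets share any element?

3

Atlas, Gala, Iris are pairwise disjoint (Atlas={1,4,12}; Gala={5,6}; Iris={2,7,10,11}).
Every remaining set overlaps one of these, and no 4 of the listed sets are pairwise disjoint, so 3 is the maximum.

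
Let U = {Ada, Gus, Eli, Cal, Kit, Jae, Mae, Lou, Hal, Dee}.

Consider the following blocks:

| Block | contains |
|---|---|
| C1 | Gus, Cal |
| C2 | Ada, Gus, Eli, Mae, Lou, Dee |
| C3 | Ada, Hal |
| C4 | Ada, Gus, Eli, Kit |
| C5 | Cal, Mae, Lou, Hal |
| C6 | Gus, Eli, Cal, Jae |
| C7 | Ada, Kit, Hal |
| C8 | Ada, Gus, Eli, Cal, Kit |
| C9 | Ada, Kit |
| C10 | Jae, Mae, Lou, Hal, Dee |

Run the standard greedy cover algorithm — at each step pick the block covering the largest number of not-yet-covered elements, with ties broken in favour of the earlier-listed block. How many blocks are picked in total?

4

Greedy: pick C2 (covers 6 new) → pick C5 (covers 2 new) → pick C4 (covers 1 new) → pick C6 (covers 1 new). Total picks: 4.
(The true minimum cover uses only 2 blocks, so greedy is not optimal here.)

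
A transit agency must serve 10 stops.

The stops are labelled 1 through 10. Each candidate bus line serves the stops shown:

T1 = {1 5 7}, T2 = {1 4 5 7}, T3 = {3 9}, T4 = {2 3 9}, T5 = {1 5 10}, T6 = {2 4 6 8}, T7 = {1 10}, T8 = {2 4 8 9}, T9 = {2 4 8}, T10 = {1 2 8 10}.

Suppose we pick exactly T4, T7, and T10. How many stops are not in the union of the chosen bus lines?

Union of T4, T7, T10 = {1, 2, 3, 8, 9, 10}.
Not covered: 4, 5, 6, 7 — 4 stops.

4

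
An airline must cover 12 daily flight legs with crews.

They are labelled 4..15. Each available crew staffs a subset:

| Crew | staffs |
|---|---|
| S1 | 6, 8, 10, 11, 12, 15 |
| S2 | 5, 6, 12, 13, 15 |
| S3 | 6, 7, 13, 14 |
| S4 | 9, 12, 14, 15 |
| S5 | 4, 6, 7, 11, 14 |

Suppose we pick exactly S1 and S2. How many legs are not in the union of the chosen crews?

Union of S1, S2 = {5, 6, 8, 10, 11, 12, 13, 15}.
Not covered: 4, 7, 9, 14 — 4 legs.

4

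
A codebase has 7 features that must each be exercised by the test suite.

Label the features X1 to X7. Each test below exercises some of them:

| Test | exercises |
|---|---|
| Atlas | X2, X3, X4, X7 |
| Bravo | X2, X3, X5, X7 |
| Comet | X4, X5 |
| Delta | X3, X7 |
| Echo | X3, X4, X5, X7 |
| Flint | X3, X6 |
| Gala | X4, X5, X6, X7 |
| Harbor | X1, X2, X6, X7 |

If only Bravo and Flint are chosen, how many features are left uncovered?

2

Union of Bravo, Flint = {X2, X3, X5, X6, X7}.
Not covered: X1, X4 — 2 features.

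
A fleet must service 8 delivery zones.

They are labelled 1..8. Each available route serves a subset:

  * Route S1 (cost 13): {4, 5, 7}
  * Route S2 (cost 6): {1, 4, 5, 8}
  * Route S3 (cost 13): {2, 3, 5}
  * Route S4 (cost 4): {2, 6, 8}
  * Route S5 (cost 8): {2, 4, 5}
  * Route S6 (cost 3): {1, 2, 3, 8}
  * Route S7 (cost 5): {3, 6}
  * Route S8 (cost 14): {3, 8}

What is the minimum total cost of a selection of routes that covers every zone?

S1, S4, S6 together cover every zone (S1 ∪ S4 ∪ S6 = {1, 2, 3, 4, 5, 6, 7, 8}); total cost 13 + 4 + 3 = 20.
The greedy pick S6, S2, S4, S1 costs 26; no covering selection beats 20.

20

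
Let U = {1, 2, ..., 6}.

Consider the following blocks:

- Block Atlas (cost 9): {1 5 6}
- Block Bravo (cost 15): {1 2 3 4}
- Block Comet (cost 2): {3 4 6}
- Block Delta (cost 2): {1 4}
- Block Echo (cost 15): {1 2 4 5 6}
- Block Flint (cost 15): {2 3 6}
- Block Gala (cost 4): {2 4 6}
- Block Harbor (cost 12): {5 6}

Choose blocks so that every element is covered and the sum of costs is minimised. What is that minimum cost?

15

Atlas, Comet, Gala together cover every element (Atlas ∪ Comet ∪ Gala = {1, 2, 3, 4, 5, 6}); total cost 9 + 2 + 4 = 15.
The greedy pick Comet, Delta, Gala, Atlas costs 17; no covering selection beats 15.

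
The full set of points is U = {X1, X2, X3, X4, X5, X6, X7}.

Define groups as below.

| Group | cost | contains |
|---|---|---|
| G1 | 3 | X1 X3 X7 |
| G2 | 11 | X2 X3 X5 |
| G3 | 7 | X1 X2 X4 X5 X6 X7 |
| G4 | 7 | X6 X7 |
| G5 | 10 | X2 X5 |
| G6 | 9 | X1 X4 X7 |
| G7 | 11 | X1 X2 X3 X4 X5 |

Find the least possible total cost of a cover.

10

G1, G3 together cover every point (G1 ∪ G3 = {X1, X2, X3, X4, X5, X6, X7}); total cost 3 + 7 = 10.
No covering selection has total cost below 10.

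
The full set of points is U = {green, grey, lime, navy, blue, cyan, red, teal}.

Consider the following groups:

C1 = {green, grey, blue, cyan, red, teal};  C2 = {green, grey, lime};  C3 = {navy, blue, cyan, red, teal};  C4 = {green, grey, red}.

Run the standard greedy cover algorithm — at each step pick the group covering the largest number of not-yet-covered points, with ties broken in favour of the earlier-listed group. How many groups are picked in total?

3

Greedy: pick C1 (covers 6 new) → pick C2 (covers 1 new) → pick C3 (covers 1 new). Total picks: 3.
(The true minimum cover uses only 2 groups, so greedy is not optimal here.)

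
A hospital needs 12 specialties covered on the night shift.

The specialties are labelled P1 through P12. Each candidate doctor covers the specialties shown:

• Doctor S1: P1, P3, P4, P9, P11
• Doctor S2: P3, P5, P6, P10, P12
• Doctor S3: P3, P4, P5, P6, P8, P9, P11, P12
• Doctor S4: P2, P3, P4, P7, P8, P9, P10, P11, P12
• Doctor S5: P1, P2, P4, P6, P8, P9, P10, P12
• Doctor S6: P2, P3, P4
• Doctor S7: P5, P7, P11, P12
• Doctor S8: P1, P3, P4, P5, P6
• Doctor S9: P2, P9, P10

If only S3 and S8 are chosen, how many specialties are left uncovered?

3

Union of S3, S8 = {P1, P3, P4, P5, P6, P8, P9, P11, P12}.
Not covered: P2, P7, P10 — 3 specialties.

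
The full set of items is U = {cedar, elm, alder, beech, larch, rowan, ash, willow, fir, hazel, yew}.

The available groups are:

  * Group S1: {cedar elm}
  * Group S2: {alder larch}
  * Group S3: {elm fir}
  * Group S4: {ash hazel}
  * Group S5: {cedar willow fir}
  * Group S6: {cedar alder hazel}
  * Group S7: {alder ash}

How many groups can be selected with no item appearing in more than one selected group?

S2, S4, S5 are pairwise disjoint (S2={alder,larch}; S4={ash,hazel}; S5={cedar,willow,fir}).
Every remaining group overlaps one of these, and no 4 of the listed groups are pairwise disjoint, so 3 is the maximum.

3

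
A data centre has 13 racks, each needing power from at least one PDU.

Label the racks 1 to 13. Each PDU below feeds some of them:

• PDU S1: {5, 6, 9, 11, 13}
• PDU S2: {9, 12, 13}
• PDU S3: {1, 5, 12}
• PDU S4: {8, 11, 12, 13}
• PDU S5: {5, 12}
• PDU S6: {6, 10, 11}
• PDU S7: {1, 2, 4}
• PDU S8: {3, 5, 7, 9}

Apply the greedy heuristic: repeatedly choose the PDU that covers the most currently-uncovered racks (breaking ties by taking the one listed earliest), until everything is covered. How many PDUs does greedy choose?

5

Greedy: pick S1 (covers 5 new) → pick S7 (covers 3 new) → pick S4 (covers 2 new) → pick S8 (covers 2 new) → pick S6 (covers 1 new). Total picks: 5.
(The true minimum cover uses only 4 PDUs, so greedy is not optimal here.)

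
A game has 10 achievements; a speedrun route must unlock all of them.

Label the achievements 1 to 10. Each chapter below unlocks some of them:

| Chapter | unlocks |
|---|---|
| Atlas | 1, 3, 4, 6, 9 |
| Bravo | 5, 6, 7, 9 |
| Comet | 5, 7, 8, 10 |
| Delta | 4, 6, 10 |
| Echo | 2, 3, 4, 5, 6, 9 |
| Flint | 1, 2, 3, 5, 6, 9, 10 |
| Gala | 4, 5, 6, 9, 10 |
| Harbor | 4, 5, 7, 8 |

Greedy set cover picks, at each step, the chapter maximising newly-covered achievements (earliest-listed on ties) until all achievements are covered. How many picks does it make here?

2

Greedy: pick Flint (covers 7 new) → pick Harbor (covers 3 new). Total picks: 2.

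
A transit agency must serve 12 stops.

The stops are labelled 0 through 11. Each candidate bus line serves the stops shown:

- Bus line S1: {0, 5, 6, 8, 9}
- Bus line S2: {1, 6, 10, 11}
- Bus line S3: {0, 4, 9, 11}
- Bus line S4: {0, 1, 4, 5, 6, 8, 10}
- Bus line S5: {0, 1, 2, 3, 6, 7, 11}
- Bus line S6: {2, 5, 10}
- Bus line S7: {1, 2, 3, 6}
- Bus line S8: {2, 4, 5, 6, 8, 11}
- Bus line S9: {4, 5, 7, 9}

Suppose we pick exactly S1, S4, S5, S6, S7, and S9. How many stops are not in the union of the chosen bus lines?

0

Union of S1, S4, S5, S6, S7, S9 = {0, 1, 2, 3, 4, 5, 6, 7, 8, 9, 10, 11} — that's every stop, so 0 are uncovered.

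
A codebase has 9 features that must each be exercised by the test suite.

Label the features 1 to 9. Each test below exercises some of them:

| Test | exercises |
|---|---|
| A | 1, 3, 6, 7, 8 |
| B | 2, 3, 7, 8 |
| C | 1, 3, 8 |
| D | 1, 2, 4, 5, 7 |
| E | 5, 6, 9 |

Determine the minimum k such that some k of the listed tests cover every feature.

3

C and D and E together: C ∪ D ∪ E = {1, 2, 3, 4, 5, 6, 7, 8, 9} — every feature is covered.
Only D contains 4, so D is forced; the remaining 4 features need at least 2 more tests (each remaining test adds at most 3) — so at least 3 tests are needed, and 3 is optimal.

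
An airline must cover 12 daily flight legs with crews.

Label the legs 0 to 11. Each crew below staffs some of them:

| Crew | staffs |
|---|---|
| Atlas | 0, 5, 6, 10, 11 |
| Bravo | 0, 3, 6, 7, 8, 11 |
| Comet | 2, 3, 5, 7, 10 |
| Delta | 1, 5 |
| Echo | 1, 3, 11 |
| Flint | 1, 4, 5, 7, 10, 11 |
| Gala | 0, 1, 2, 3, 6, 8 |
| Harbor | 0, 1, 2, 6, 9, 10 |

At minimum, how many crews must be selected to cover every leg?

Take {Bravo, Flint, Harbor}. Their union is {0, 1, 2, 3, 4, 5, 6, 7, 8, 9, 10, 11}, which is all 12 legs.
Only Flint contains 4, so Flint is forced; the remaining 6 legs need at least 2 more crews (each remaining crew adds at most 5) — so at least 3 crews are needed, and 3 is optimal.

3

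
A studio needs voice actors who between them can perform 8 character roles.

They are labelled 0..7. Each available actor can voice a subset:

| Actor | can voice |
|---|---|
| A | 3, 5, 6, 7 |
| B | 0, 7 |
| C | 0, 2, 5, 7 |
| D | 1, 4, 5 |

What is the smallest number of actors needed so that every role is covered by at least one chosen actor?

3

A and C and D together: A ∪ C ∪ D = {0, 1, 2, 3, 4, 5, 6, 7} — every role is covered.
Only D contains 1, so D is forced; the remaining 5 roles need at least 2 more actors (each remaining actor adds at most 3) — so at least 3 actors are needed, and 3 is optimal.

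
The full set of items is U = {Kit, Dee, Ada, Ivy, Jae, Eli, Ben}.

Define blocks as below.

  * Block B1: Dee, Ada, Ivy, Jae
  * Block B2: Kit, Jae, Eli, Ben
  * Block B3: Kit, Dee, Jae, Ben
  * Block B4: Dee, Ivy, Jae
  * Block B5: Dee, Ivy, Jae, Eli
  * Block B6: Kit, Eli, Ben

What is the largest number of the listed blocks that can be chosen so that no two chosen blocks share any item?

2

B1, B6 are pairwise disjoint (B1={Dee,Ada,Ivy,Jae}; B6={Kit,Eli,Ben}).
Every remaining block overlaps one of these, and no 3 of the listed blocks are pairwise disjoint, so 2 is the maximum.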